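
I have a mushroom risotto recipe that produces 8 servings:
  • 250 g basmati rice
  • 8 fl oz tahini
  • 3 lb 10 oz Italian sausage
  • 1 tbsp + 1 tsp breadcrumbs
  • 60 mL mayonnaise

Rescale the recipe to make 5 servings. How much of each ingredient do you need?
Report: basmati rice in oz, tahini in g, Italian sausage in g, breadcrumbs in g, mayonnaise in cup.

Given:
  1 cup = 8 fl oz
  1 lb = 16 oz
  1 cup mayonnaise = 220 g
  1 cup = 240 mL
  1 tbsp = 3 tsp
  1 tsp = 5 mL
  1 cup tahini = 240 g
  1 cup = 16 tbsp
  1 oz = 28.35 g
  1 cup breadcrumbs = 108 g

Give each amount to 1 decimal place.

Scaling factor: 5/8 = 0.625.
basmati rice: 250 g × 5/8 ÷ 28.35 g/oz ≈ 5.5 oz
tahini: 8 fl oz × 5/8 ÷ 8 fl oz/cup × 240 g/cup = 150.0 g
Italian sausage: (3 lb + 10 oz = 3.625 lb) × 5/8 × 16 oz/lb × 28.35 g/oz ≈ 1027.7 g
breadcrumbs: (1 tbsp + 1 tsp = 4/3 tbsp) × 5/8 ÷ 16 tbsp/cup × 108 g/cup ≈ 5.6 g
mayonnaise: 60 mL × 5/8 ÷ 240 mL/cup ≈ 0.2 cup

basmati rice: 5.5 oz; tahini: 150.0 g; Italian sausage: 1027.7 g; breadcrumbs: 5.6 g; mayonnaise: 0.2 cup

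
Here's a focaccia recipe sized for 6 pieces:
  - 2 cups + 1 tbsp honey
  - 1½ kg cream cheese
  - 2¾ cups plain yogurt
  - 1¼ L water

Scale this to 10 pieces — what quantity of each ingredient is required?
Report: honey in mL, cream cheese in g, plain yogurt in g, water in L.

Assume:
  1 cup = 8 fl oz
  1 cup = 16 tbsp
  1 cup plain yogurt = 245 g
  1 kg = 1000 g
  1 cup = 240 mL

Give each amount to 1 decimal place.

Scaling factor: 10/6 = 5/3.
honey: (2 cup + 1 tbsp = 2.0625 cup) × 5/3 × 240 mL/cup = 825.0 mL
cream cheese: 1.5 kg × 5/3 × 1000 g/kg = 2500.0 g
plain yogurt: 2.75 cup × 5/3 × 245 g/cup ≈ 1122.9 g
water: 1.25 L × 5/3 ≈ 2.1 L

honey: 825.0 mL; cream cheese: 2500.0 g; plain yogurt: 1122.9 g; water: 2.1 L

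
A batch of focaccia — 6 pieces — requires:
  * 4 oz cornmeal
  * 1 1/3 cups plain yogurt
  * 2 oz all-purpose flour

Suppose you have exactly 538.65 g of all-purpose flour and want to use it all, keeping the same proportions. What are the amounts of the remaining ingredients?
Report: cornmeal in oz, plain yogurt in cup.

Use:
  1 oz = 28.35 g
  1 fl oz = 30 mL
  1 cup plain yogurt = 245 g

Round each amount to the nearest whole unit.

cornmeal: 38 oz; plain yogurt: 13 cup

The original recipe has 56.7 g of all-purpose flour, so the scaling factor is 538.65 ÷ 56.7 = 19/2 = 9.5.
cornmeal: 4 oz × 19/2 = 38 oz
plain yogurt: 4/3 cup × 19/2 ≈ 13 cup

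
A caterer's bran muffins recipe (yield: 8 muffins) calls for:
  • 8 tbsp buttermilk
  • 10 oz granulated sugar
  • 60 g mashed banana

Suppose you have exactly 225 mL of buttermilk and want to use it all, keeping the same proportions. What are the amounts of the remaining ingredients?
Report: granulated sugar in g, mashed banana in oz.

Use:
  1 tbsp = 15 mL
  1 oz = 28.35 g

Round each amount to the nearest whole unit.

The original recipe has 120 mL of buttermilk, so the scaling factor is 225 ÷ 120 = 15/8 = 1.875.
granulated sugar: 10 oz × 15/8 × 28.35 g/oz ≈ 532 g
mashed banana: 60 g × 15/8 ÷ 28.35 g/oz ≈ 4 oz

granulated sugar: 532 g; mashed banana: 4 oz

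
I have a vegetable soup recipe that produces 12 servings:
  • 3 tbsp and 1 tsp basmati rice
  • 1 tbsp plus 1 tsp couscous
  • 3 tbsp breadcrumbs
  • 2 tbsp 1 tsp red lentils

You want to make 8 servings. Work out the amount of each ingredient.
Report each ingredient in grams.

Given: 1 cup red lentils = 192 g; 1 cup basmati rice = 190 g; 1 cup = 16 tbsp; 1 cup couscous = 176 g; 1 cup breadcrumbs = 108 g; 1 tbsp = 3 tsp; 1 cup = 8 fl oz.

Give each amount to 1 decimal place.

Scaling factor: 8/12 = 2/3.
basmati rice: (3 tbsp + 1 tsp = 10/3 tbsp) × 2/3 ÷ 16 tbsp/cup × 190 g/cup ≈ 26.4 g
couscous: (1 tbsp + 1 tsp = 4/3 tbsp) × 2/3 ÷ 16 tbsp/cup × 176 g/cup ≈ 9.8 g
breadcrumbs: 3 tbsp × 2/3 ÷ 16 tbsp/cup × 108 g/cup = 13.5 g
red lentils: (2 tbsp + 1 tsp = 7/3 tbsp) × 2/3 ÷ 16 tbsp/cup × 192 g/cup ≈ 18.7 g

basmati rice: 26.4 g; couscous: 9.8 g; breadcrumbs: 13.5 g; red lentils: 18.7 g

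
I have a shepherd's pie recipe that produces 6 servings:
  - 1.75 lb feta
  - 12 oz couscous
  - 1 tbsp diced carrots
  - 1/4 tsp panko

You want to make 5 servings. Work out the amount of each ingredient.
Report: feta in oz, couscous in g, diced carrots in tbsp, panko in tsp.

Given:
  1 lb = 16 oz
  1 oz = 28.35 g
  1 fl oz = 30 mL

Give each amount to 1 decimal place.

feta: 23.3 oz; couscous: 283.5 g; diced carrots: 0.8 tbsp; panko: 0.2 tsp

Scaling factor: 5/6.
feta: 1.75 lb × 5/6 × 16 oz/lb ≈ 23.3 oz
couscous: 12 oz × 5/6 × 28.35 g/oz = 283.5 g
diced carrots: 1 tbsp × 5/6 ≈ 0.8 tbsp
panko: 0.25 tsp × 5/6 ≈ 0.2 tsp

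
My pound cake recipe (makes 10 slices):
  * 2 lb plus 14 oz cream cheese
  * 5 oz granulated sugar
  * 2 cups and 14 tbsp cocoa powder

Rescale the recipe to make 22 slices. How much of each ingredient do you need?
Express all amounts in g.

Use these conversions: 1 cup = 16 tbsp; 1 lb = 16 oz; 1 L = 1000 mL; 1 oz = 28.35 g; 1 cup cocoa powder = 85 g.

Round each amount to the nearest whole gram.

cream cheese: 2869 g; granulated sugar: 312 g; cocoa powder: 538 g

Scaling factor: 22/10 = 11/5 = 2.2.
cream cheese: (2 lb + 14 oz = 2.875 lb) × 11/5 × 16 oz/lb × 28.35 g/oz ≈ 2869 g
granulated sugar: 5 oz × 11/5 × 28.35 g/oz ≈ 312 g
cocoa powder: (2 cup + 14 tbsp = 2.875 cup) × 11/5 × 85 g/cup ≈ 538 g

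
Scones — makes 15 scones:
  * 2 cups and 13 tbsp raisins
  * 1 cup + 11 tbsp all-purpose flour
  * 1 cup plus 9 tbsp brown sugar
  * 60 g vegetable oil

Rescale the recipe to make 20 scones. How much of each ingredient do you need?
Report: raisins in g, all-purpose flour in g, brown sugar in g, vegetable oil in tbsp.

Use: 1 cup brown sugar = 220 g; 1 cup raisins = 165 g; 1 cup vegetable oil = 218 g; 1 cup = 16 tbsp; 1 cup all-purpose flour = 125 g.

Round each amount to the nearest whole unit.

raisins: 619 g; all-purpose flour: 281 g; brown sugar: 458 g; vegetable oil: 6 tbsp

Scaling factor: 20/15 = 4/3.
raisins: (2 cup + 13 tbsp = 2.8125 cup) × 4/3 × 165 g/cup ≈ 619 g
all-purpose flour: (1 cup + 11 tbsp = 1.6875 cup) × 4/3 × 125 g/cup ≈ 281 g
brown sugar: (1 cup + 9 tbsp = 1.5625 cup) × 4/3 × 220 g/cup ≈ 458 g
vegetable oil: 60 g × 4/3 ÷ 218 g/cup × 16 tbsp/cup ≈ 6 tbsp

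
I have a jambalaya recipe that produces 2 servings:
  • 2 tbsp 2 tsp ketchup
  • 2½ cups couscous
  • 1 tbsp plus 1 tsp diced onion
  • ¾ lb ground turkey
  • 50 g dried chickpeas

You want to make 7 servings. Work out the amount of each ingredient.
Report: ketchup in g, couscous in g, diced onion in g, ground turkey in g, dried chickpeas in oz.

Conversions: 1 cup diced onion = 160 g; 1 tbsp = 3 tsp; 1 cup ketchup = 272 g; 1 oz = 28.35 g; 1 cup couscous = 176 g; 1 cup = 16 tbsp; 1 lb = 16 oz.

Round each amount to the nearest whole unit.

ketchup: 159 g; couscous: 1540 g; diced onion: 47 g; ground turkey: 1191 g; dried chickpeas: 6 oz

Scaling factor: 7/2 = 3.5.
ketchup: (2 tbsp + 2 tsp = 8/3 tbsp) × 7/2 ÷ 16 tbsp/cup × 272 g/cup ≈ 159 g
couscous: 2.5 cup × 7/2 × 176 g/cup = 1540 g
diced onion: (1 tbsp + 1 tsp = 4/3 tbsp) × 7/2 ÷ 16 tbsp/cup × 160 g/cup ≈ 47 g
ground turkey: 0.75 lb × 7/2 × 16 oz/lb × 28.35 g/oz ≈ 1191 g
dried chickpeas: 50 g × 7/2 ÷ 28.35 g/oz ≈ 6 oz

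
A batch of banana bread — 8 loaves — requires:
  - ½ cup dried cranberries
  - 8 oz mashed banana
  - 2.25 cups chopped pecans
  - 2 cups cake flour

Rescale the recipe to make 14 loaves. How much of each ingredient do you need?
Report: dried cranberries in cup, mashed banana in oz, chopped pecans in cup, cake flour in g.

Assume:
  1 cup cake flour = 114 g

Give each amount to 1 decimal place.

dried cranberries: 0.9 cup; mashed banana: 14.0 oz; chopped pecans: 3.9 cup; cake flour: 399.0 g

Scaling factor: 14/8 = 7/4 = 1.75.
dried cranberries: 0.5 cup × 7/4 ≈ 0.9 cup
mashed banana: 8 oz × 7/4 = 14.0 oz
chopped pecans: 2.25 cup × 7/4 ≈ 3.9 cup
cake flour: 2 cup × 7/4 × 114 g/cup = 399.0 g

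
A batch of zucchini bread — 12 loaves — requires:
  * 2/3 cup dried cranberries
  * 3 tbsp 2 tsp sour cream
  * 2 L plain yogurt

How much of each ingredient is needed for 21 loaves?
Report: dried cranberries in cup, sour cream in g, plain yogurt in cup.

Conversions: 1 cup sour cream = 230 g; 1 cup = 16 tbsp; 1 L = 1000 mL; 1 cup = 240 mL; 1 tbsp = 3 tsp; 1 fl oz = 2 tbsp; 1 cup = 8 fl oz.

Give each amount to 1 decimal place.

dried cranberries: 1.2 cup; sour cream: 92.2 g; plain yogurt: 14.6 cup

Scaling factor: 21/12 = 7/4 = 1.75.
dried cranberries: 2/3 cup × 7/4 ≈ 1.2 cup
sour cream: (3 tbsp + 2 tsp = 11/3 tbsp) × 7/4 ÷ 16 tbsp/cup × 230 g/cup ≈ 92.2 g
plain yogurt: 2 L × 7/4 × 1000 mL/L ÷ 240 mL/cup ≈ 14.6 cup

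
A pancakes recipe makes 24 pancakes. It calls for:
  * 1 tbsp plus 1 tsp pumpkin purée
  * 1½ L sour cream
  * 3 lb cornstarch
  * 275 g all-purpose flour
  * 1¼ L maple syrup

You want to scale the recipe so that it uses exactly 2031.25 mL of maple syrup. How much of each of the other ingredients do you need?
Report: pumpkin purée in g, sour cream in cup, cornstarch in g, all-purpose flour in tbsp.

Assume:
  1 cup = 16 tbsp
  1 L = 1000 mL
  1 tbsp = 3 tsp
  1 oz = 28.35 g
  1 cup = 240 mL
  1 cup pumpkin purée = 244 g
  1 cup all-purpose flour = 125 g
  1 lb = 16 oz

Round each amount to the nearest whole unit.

pumpkin purée: 33 g; sour cream: 10 cup; cornstarch: 2211 g; all-purpose flour: 57 tbsp

The original recipe has 1250 mL of maple syrup, so the scaling factor is 2031.25 ÷ 1250 = 13/8 = 1.625.
pumpkin purée: (1 tbsp + 1 tsp = 4/3 tbsp) × 13/8 ÷ 16 tbsp/cup × 244 g/cup ≈ 33 g
sour cream: 1.5 L × 13/8 × 1000 mL/L ÷ 240 mL/cup ≈ 10 cup
cornstarch: 3 lb × 13/8 × 16 oz/lb × 28.35 g/oz ≈ 2211 g
all-purpose flour: 275 g × 13/8 ÷ 125 g/cup × 16 tbsp/cup ≈ 57 tbsp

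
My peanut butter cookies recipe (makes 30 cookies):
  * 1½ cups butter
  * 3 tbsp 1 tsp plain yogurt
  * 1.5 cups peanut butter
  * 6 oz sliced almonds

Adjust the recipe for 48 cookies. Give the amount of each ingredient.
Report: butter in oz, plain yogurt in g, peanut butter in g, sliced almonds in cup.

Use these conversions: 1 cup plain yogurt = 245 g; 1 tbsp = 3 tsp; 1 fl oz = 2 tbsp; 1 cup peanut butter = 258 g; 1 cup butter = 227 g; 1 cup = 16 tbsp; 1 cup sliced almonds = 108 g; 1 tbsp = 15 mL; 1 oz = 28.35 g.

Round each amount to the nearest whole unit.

butter: 19 oz; plain yogurt: 82 g; peanut butter: 619 g; sliced almonds: 3 cup

Scaling factor: 48/30 = 8/5 = 1.6.
butter: 1.5 cup × 8/5 × 227 g/cup ÷ 28.35 g/oz ≈ 19 oz
plain yogurt: (3 tbsp + 1 tsp = 10/3 tbsp) × 8/5 ÷ 16 tbsp/cup × 245 g/cup ≈ 82 g
peanut butter: 1.5 cup × 8/5 × 258 g/cup ≈ 619 g
sliced almonds: 6 oz × 8/5 × 28.35 g/oz ÷ 108 g/cup ≈ 3 cup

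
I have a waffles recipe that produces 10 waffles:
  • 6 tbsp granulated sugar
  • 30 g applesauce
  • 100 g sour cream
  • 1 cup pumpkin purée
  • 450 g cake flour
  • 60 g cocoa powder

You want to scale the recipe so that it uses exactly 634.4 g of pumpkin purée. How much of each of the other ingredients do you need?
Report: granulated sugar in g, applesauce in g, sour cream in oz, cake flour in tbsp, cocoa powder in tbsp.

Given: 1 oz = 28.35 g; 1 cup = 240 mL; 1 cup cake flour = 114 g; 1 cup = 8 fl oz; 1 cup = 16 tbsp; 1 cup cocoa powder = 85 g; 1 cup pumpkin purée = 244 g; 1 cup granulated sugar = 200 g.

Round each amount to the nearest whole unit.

The original recipe has 244 g of pumpkin purée, so the scaling factor is 634.4 ÷ 244 = 13/5 = 2.6.
granulated sugar: 6 tbsp × 13/5 ÷ 16 tbsp/cup × 200 g/cup = 195 g
applesauce: 30 g × 13/5 = 78 g
sour cream: 100 g × 13/5 ÷ 28.35 g/oz ≈ 9 oz
cake flour: 450 g × 13/5 ÷ 114 g/cup × 16 tbsp/cup ≈ 164 tbsp
cocoa powder: 60 g × 13/5 ÷ 85 g/cup × 16 tbsp/cup ≈ 29 tbsp

granulated sugar: 195 g; applesauce: 78 g; sour cream: 9 oz; cake flour: 164 tbsp; cocoa powder: 29 tbsp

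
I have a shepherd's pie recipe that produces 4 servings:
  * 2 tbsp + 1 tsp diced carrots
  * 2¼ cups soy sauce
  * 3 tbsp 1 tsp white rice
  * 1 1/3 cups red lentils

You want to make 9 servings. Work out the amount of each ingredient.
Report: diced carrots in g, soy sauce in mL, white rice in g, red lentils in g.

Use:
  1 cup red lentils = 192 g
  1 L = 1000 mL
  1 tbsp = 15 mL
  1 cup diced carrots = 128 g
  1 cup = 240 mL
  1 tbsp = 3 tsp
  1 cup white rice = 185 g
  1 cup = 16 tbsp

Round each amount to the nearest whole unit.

Scaling factor: 9/4 = 2.25.
diced carrots: (2 tbsp + 1 tsp = 7/3 tbsp) × 9/4 ÷ 16 tbsp/cup × 128 g/cup = 42 g
soy sauce: 2.25 cup × 9/4 × 240 mL/cup = 1215 mL
white rice: (3 tbsp + 1 tsp = 10/3 tbsp) × 9/4 ÷ 16 tbsp/cup × 185 g/cup ≈ 87 g
red lentils: 4/3 cup × 9/4 × 192 g/cup = 576 g

diced carrots: 42 g; soy sauce: 1215 mL; white rice: 87 g; red lentils: 576 g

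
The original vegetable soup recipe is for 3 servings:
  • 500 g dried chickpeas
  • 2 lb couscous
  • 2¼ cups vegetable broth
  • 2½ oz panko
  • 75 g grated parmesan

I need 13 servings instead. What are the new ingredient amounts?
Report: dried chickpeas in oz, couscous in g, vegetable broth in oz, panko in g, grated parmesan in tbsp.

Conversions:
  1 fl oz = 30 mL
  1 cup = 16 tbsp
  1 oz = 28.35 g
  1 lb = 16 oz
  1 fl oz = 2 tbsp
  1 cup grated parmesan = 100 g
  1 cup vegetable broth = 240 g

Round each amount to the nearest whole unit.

dried chickpeas: 76 oz; couscous: 3931 g; vegetable broth: 83 oz; panko: 307 g; grated parmesan: 52 tbsp

Scaling factor: 13/3.
dried chickpeas: 500 g × 13/3 ÷ 28.35 g/oz ≈ 76 oz
couscous: 2 lb × 13/3 × 16 oz/lb × 28.35 g/oz ≈ 3931 g
vegetable broth: 2.25 cup × 13/3 × 240 g/cup ÷ 28.35 g/oz ≈ 83 oz
panko: 2.5 oz × 13/3 × 28.35 g/oz ≈ 307 g
grated parmesan: 75 g × 13/3 ÷ 100 g/cup × 16 tbsp/cup = 52 tbsp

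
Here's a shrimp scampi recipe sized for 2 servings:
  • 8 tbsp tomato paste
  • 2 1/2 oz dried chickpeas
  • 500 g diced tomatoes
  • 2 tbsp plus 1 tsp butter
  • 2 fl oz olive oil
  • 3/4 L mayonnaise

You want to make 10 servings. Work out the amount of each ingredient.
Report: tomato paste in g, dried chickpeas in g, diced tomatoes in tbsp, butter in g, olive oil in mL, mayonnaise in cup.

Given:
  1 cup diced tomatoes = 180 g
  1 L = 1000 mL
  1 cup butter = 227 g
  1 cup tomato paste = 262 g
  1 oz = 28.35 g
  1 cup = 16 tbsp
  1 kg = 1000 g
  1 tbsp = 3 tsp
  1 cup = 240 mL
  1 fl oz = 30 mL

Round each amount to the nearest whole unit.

Scaling factor: 10/2 = 5.
tomato paste: 8 tbsp × 5 ÷ 16 tbsp/cup × 262 g/cup = 655 g
dried chickpeas: 2.5 oz × 5 × 28.35 g/oz ≈ 354 g
diced tomatoes: 500 g × 5 ÷ 180 g/cup × 16 tbsp/cup ≈ 222 tbsp
butter: (2 tbsp + 1 tsp = 7/3 tbsp) × 5 ÷ 16 tbsp/cup × 227 g/cup ≈ 166 g
olive oil: 2 fl oz × 5 × 30 mL/fl oz = 300 mL
mayonnaise: 0.75 L × 5 × 1000 mL/L ÷ 240 mL/cup ≈ 16 cup

tomato paste: 655 g; dried chickpeas: 354 g; diced tomatoes: 222 tbsp; butter: 166 g; olive oil: 300 mL; mayonnaise: 16 cup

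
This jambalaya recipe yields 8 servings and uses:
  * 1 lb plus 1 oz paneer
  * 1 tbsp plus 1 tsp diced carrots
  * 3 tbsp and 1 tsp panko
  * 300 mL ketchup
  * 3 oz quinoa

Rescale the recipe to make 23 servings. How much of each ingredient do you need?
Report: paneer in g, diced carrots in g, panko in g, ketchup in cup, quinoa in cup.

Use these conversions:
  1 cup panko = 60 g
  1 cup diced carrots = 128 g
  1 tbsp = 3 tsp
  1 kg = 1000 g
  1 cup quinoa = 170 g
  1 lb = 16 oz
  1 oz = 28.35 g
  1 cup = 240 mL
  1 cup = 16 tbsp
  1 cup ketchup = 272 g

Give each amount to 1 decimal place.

paneer: 1385.6 g; diced carrots: 30.7 g; panko: 35.9 g; ketchup: 3.6 cup; quinoa: 1.4 cup

Scaling factor: 23/8 = 2.875.
paneer: (1 lb + 1 oz = 1.0625 lb) × 23/8 × 16 oz/lb × 28.35 g/oz ≈ 1385.6 g
diced carrots: (1 tbsp + 1 tsp = 4/3 tbsp) × 23/8 ÷ 16 tbsp/cup × 128 g/cup ≈ 30.7 g
panko: (3 tbsp + 1 tsp = 10/3 tbsp) × 23/8 ÷ 16 tbsp/cup × 60 g/cup ≈ 35.9 g
ketchup: 300 mL × 23/8 ÷ 240 mL/cup ≈ 3.6 cup
quinoa: 3 oz × 23/8 × 28.35 g/oz ÷ 170 g/cup ≈ 1.4 cup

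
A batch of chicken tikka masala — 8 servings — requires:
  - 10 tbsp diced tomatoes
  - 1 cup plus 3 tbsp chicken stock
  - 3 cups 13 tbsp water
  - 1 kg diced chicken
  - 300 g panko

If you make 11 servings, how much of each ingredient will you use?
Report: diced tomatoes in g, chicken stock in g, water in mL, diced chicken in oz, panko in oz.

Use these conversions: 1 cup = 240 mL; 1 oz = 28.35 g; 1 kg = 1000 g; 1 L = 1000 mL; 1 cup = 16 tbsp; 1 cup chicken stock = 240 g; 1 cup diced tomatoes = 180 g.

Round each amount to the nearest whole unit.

diced tomatoes: 155 g; chicken stock: 392 g; water: 1258 mL; diced chicken: 49 oz; panko: 15 oz

Scaling factor: 11/8 = 1.375.
diced tomatoes: 10 tbsp × 11/8 ÷ 16 tbsp/cup × 180 g/cup ≈ 155 g
chicken stock: (1 cup + 3 tbsp = 1.1875 cup) × 11/8 × 240 g/cup ≈ 392 g
water: (3 cup + 13 tbsp = 3.8125 cup) × 11/8 × 240 mL/cup ≈ 1258 mL
diced chicken: 1 kg × 11/8 × 1000 g/kg ÷ 28.35 g/oz ≈ 49 oz
panko: 300 g × 11/8 ÷ 28.35 g/oz ≈ 15 oz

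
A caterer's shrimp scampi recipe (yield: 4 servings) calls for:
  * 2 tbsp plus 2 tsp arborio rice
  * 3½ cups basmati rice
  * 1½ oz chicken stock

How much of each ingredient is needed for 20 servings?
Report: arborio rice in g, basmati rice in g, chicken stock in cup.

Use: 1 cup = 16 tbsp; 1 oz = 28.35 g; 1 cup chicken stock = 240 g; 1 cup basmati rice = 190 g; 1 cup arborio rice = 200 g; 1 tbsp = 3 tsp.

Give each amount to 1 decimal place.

Scaling factor: 20/4 = 5.
arborio rice: (2 tbsp + 2 tsp = 8/3 tbsp) × 5 ÷ 16 tbsp/cup × 200 g/cup ≈ 166.7 g
basmati rice: 3.5 cup × 5 × 190 g/cup = 3325.0 g
chicken stock: 1.5 oz × 5 × 28.35 g/oz ÷ 240 g/cup ≈ 0.9 cup

arborio rice: 166.7 g; basmati rice: 3325.0 g; chicken stock: 0.9 cup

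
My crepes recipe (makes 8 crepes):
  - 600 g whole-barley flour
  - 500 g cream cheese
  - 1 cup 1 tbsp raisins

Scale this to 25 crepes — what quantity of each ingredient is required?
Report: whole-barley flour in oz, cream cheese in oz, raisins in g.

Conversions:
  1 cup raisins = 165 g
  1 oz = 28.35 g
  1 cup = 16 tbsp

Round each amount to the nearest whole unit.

Scaling factor: 25/8 = 3.125.
whole-barley flour: 600 g × 25/8 ÷ 28.35 g/oz ≈ 66 oz
cream cheese: 500 g × 25/8 ÷ 28.35 g/oz ≈ 55 oz
raisins: (1 cup + 1 tbsp = 1.0625 cup) × 25/8 × 165 g/cup ≈ 548 g

whole-barley flour: 66 oz; cream cheese: 55 oz; raisins: 548 g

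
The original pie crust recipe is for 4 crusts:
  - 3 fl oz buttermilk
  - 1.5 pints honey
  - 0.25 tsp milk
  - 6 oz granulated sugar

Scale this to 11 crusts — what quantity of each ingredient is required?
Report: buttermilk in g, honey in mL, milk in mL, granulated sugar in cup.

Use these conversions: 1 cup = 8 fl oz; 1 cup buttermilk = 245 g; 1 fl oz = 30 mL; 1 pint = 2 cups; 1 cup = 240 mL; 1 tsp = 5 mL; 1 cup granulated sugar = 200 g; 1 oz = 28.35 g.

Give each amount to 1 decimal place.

Scaling factor: 11/4 = 2.75.
buttermilk: 3 fl oz × 11/4 ÷ 8 fl oz/cup × 245 g/cup ≈ 252.7 g
honey: 1.5 pint × 11/4 × 2 cup/pint × 240 mL/cup = 1980.0 mL
milk: 0.25 tsp × 11/4 × 5 mL/tsp ≈ 3.4 mL
granulated sugar: 6 oz × 11/4 × 28.35 g/oz ÷ 200 g/cup ≈ 2.3 cup

buttermilk: 252.7 g; honey: 1980.0 mL; milk: 3.4 mL; granulated sugar: 2.3 cup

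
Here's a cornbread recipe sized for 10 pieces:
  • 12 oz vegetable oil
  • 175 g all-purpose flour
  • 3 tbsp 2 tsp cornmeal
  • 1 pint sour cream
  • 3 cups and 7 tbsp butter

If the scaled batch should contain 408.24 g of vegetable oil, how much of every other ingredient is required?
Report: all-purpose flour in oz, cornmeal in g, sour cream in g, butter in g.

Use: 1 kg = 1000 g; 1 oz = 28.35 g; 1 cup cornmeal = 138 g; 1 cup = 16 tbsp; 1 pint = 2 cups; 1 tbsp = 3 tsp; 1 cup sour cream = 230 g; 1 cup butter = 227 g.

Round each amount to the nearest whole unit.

all-purpose flour: 7 oz; cornmeal: 38 g; sour cream: 552 g; butter: 936 g

The original recipe has 340.2 g of vegetable oil, so the scaling factor is 408.24 ÷ 340.2 = 6/5 = 1.2.
all-purpose flour: 175 g × 6/5 ÷ 28.35 g/oz ≈ 7 oz
cornmeal: (3 tbsp + 2 tsp = 11/3 tbsp) × 6/5 ÷ 16 tbsp/cup × 138 g/cup ≈ 38 g
sour cream: 1 pint × 6/5 × 2 cup/pint × 230 g/cup = 552 g
butter: (3 cup + 7 tbsp = 3.4375 cup) × 6/5 × 227 g/cup ≈ 936 g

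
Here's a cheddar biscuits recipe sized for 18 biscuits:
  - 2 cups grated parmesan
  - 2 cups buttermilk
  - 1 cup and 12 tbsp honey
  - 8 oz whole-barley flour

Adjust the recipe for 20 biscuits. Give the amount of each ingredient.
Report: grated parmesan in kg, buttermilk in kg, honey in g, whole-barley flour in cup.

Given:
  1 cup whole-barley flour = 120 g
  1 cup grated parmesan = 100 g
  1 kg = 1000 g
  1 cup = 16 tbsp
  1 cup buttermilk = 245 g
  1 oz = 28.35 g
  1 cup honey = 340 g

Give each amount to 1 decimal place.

Scaling factor: 20/18 = 10/9.
grated parmesan: 2 cup × 10/9 × 100 g/cup ÷ 1000 g/kg ≈ 0.2 kg
buttermilk: 2 cup × 10/9 × 245 g/cup ÷ 1000 g/kg ≈ 0.5 kg
honey: (1 cup + 12 tbsp = 1.75 cup) × 10/9 × 340 g/cup ≈ 661.1 g
whole-barley flour: 8 oz × 10/9 × 28.35 g/oz ÷ 120 g/cup = 2.1 cup

grated parmesan: 0.2 kg; buttermilk: 0.5 kg; honey: 661.1 g; whole-barley flour: 2.1 cup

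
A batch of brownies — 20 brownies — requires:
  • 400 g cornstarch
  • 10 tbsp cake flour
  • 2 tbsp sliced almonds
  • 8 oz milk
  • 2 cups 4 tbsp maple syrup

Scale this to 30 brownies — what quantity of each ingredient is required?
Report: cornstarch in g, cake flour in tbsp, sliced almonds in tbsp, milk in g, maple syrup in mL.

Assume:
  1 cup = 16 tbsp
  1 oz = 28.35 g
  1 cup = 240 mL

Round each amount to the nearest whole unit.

Scaling factor: 30/20 = 3/2 = 1.5.
cornstarch: 400 g × 3/2 = 600 g
cake flour: 10 tbsp × 3/2 = 15 tbsp
sliced almonds: 2 tbsp × 3/2 = 3 tbsp
milk: 8 oz × 3/2 × 28.35 g/oz ≈ 340 g
maple syrup: (2 cup + 4 tbsp = 2.25 cup) × 3/2 × 240 mL/cup = 810 mL

cornstarch: 600 g; cake flour: 15 tbsp; sliced almonds: 3 tbsp; milk: 340 g; maple syrup: 810 mL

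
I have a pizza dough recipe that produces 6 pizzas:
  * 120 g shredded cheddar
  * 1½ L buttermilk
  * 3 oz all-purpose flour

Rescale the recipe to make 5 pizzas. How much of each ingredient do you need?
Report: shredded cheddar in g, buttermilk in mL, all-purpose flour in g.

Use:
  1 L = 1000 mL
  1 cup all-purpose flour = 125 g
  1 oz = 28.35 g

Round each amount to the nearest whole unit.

shredded cheddar: 100 g; buttermilk: 1250 mL; all-purpose flour: 71 g

Scaling factor: 5/6.
shredded cheddar: 120 g × 5/6 = 100 g
buttermilk: 1.5 L × 5/6 × 1000 mL/L = 1250 mL
all-purpose flour: 3 oz × 5/6 × 28.35 g/oz ≈ 71 g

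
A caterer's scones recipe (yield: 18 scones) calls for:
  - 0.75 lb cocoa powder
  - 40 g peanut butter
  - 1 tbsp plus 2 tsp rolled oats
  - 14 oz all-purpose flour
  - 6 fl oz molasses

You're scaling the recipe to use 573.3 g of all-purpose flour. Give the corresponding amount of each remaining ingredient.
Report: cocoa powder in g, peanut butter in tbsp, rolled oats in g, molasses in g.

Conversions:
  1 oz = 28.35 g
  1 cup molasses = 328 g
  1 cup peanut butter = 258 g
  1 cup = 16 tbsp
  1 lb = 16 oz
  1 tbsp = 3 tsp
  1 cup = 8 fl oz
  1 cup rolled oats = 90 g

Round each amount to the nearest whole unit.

The original recipe has 396.9 g of all-purpose flour, so the scaling factor is 573.3 ÷ 396.9 = 13/9.
cocoa powder: 0.75 lb × 13/9 × 16 oz/lb × 28.35 g/oz ≈ 491 g
peanut butter: 40 g × 13/9 ÷ 258 g/cup × 16 tbsp/cup ≈ 4 tbsp
rolled oats: (1 tbsp + 2 tsp = 5/3 tbsp) × 13/9 ÷ 16 tbsp/cup × 90 g/cup ≈ 14 g
molasses: 6 fl oz × 13/9 ÷ 8 fl oz/cup × 328 g/cup ≈ 355 g

cocoa powder: 491 g; peanut butter: 4 tbsp; rolled oats: 14 g; molasses: 355 g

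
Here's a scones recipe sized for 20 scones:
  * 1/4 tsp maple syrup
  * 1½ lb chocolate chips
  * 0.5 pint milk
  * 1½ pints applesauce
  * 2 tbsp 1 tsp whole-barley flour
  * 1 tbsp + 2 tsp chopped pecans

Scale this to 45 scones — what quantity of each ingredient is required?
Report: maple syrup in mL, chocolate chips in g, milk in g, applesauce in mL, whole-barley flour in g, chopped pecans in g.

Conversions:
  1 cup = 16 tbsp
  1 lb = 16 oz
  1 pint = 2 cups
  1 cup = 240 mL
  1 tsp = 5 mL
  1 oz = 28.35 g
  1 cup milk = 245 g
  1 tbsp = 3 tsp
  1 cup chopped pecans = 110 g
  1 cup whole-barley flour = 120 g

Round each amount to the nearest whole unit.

maple syrup: 3 mL; chocolate chips: 1531 g; milk: 551 g; applesauce: 1620 mL; whole-barley flour: 39 g; chopped pecans: 26 g

Scaling factor: 45/20 = 9/4 = 2.25.
maple syrup: 0.25 tsp × 9/4 × 5 mL/tsp ≈ 3 mL
chocolate chips: 1.5 lb × 9/4 × 16 oz/lb × 28.35 g/oz ≈ 1531 g
milk: 0.5 pint × 9/4 × 2 cup/pint × 245 g/cup ≈ 551 g
applesauce: 1.5 pint × 9/4 × 2 cup/pint × 240 mL/cup = 1620 mL
whole-barley flour: (2 tbsp + 1 tsp = 7/3 tbsp) × 9/4 ÷ 16 tbsp/cup × 120 g/cup ≈ 39 g
chopped pecans: (1 tbsp + 2 tsp = 5/3 tbsp) × 9/4 ÷ 16 tbsp/cup × 110 g/cup ≈ 26 g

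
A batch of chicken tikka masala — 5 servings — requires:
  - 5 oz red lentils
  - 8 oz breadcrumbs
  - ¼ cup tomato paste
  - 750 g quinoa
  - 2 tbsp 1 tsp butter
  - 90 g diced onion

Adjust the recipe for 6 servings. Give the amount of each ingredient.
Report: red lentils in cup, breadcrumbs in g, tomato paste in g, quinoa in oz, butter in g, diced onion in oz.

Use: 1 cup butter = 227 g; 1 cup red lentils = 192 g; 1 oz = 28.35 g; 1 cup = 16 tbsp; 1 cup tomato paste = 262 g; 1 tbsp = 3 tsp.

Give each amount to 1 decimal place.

red lentils: 0.9 cup; breadcrumbs: 272.2 g; tomato paste: 78.6 g; quinoa: 31.7 oz; butter: 39.7 g; diced onion: 3.8 oz

Scaling factor: 6/5 = 1.2.
red lentils: 5 oz × 6/5 × 28.35 g/oz ÷ 192 g/cup ≈ 0.9 cup
breadcrumbs: 8 oz × 6/5 × 28.35 g/oz ≈ 272.2 g
tomato paste: 0.25 cup × 6/5 × 262 g/cup = 78.6 g
quinoa: 750 g × 6/5 ÷ 28.35 g/oz ≈ 31.7 oz
butter: (2 tbsp + 1 tsp = 7/3 tbsp) × 6/5 ÷ 16 tbsp/cup × 227 g/cup ≈ 39.7 g
diced onion: 90 g × 6/5 ÷ 28.35 g/oz ≈ 3.8 oz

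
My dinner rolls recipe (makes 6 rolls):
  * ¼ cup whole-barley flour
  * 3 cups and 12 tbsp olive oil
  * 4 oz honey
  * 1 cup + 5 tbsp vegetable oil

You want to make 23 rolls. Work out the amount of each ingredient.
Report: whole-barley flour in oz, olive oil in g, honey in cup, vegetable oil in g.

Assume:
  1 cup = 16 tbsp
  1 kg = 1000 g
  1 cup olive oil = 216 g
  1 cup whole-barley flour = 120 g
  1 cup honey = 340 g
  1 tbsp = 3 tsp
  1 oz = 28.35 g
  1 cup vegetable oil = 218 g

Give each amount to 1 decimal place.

whole-barley flour: 4.1 oz; olive oil: 3105.0 g; honey: 1.3 cup; vegetable oil: 1096.8 g

Scaling factor: 23/6.
whole-barley flour: 0.25 cup × 23/6 × 120 g/cup ÷ 28.35 g/oz ≈ 4.1 oz
olive oil: (3 cup + 12 tbsp = 3.75 cup) × 23/6 × 216 g/cup = 3105.0 g
honey: 4 oz × 23/6 × 28.35 g/oz ÷ 340 g/cup ≈ 1.3 cup
vegetable oil: (1 cup + 5 tbsp = 1.3125 cup) × 23/6 × 218 g/cup ≈ 1096.8 g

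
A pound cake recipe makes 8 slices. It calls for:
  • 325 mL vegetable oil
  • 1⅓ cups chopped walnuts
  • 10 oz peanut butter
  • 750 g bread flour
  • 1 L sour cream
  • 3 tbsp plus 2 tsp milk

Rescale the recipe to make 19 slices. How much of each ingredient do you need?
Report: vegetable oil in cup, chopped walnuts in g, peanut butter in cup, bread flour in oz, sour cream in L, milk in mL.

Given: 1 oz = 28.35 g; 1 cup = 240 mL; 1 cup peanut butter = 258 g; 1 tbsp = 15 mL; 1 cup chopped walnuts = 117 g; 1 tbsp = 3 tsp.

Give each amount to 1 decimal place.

Scaling factor: 19/8 = 2.375.
vegetable oil: 325 mL × 19/8 ÷ 240 mL/cup ≈ 3.2 cup
chopped walnuts: 4/3 cup × 19/8 × 117 g/cup = 370.5 g
peanut butter: 10 oz × 19/8 × 28.35 g/oz ÷ 258 g/cup ≈ 2.6 cup
bread flour: 750 g × 19/8 ÷ 28.35 g/oz ≈ 62.8 oz
sour cream: 1 L × 19/8 ≈ 2.4 L
milk: (3 tbsp + 2 tsp = 11/3 tbsp) × 19/8 × 15 mL/tbsp ≈ 130.6 mL

vegetable oil: 3.2 cup; chopped walnuts: 370.5 g; peanut butter: 2.6 cup; bread flour: 62.8 oz; sour cream: 2.4 L; milk: 130.6 mL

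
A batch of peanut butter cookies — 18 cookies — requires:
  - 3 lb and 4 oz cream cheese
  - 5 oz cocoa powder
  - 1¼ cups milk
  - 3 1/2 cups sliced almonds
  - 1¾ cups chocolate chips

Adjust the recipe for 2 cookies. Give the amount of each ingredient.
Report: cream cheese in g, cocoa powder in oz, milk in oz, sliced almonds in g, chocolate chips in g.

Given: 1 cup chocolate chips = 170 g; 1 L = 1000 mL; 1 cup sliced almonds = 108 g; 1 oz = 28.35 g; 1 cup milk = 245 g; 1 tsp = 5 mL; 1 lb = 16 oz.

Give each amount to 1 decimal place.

Scaling factor: 2/18 = 1/9.
cream cheese: (3 lb + 4 oz = 3.25 lb) × 1/9 × 16 oz/lb × 28.35 g/oz = 163.8 g
cocoa powder: 5 oz × 1/9 ≈ 0.6 oz
milk: 1.25 cup × 1/9 × 245 g/cup ÷ 28.35 g/oz ≈ 1.2 oz
sliced almonds: 3.5 cup × 1/9 × 108 g/cup = 42.0 g
chocolate chips: 1.75 cup × 1/9 × 170 g/cup ≈ 33.1 g

cream cheese: 163.8 g; cocoa powder: 0.6 oz; milk: 1.2 oz; sliced almonds: 42.0 g; chocolate chips: 33.1 g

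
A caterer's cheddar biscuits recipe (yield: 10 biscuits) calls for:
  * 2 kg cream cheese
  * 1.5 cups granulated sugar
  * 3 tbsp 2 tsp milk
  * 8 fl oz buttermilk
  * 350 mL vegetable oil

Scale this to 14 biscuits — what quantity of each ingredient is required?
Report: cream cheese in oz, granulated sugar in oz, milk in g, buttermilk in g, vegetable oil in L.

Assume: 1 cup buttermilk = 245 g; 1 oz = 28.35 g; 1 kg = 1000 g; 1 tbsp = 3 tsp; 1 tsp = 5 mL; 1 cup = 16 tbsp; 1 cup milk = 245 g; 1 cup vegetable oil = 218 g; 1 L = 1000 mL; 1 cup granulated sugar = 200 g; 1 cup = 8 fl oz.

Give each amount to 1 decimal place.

Scaling factor: 14/10 = 7/5 = 1.4.
cream cheese: 2 kg × 7/5 × 1000 g/kg ÷ 28.35 g/oz ≈ 98.8 oz
granulated sugar: 1.5 cup × 7/5 × 200 g/cup ÷ 28.35 g/oz ≈ 14.8 oz
milk: (3 tbsp + 2 tsp = 11/3 tbsp) × 7/5 ÷ 16 tbsp/cup × 245 g/cup ≈ 78.6 g
buttermilk: 8 fl oz × 7/5 ÷ 8 fl oz/cup × 245 g/cup = 343.0 g
vegetable oil: 350 mL × 7/5 ÷ 1000 mL/L ≈ 0.5 L

cream cheese: 98.8 oz; granulated sugar: 14.8 oz; milk: 78.6 g; buttermilk: 343.0 g; vegetable oil: 0.5 L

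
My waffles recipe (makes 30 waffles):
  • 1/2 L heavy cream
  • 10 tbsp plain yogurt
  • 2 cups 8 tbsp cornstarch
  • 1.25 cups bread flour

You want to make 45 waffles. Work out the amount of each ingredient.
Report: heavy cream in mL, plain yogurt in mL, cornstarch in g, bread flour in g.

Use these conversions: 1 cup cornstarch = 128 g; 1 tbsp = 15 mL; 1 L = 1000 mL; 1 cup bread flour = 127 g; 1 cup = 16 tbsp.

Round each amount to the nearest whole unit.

heavy cream: 750 mL; plain yogurt: 225 mL; cornstarch: 480 g; bread flour: 238 g

Scaling factor: 45/30 = 3/2 = 1.5.
heavy cream: 0.5 L × 3/2 × 1000 mL/L = 750 mL
plain yogurt: 10 tbsp × 3/2 × 15 mL/tbsp = 225 mL
cornstarch: (2 cup + 8 tbsp = 2.5 cup) × 3/2 × 128 g/cup = 480 g
bread flour: 1.25 cup × 3/2 × 127 g/cup ≈ 238 g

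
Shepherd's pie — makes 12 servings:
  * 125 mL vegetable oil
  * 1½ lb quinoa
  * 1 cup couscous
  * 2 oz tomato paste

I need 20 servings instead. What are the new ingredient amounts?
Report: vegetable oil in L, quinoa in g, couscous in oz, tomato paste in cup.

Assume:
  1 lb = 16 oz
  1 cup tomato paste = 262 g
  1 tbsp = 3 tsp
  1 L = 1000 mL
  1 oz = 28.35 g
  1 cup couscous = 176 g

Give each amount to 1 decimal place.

vegetable oil: 0.2 L; quinoa: 1134.0 g; couscous: 10.3 oz; tomato paste: 0.4 cup

Scaling factor: 20/12 = 5/3.
vegetable oil: 125 mL × 5/3 ÷ 1000 mL/L ≈ 0.2 L
quinoa: 1.5 lb × 5/3 × 16 oz/lb × 28.35 g/oz = 1134.0 g
couscous: 1 cup × 5/3 × 176 g/cup ÷ 28.35 g/oz ≈ 10.3 oz
tomato paste: 2 oz × 5/3 × 28.35 g/oz ÷ 262 g/cup ≈ 0.4 cup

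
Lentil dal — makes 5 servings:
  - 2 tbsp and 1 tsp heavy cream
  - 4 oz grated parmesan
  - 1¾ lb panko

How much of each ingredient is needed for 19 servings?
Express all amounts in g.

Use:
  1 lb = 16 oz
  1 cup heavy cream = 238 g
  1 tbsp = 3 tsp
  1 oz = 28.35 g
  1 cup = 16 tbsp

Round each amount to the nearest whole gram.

Scaling factor: 19/5 = 3.8.
heavy cream: (2 tbsp + 1 tsp = 7/3 tbsp) × 19/5 ÷ 16 tbsp/cup × 238 g/cup ≈ 132 g
grated parmesan: 4 oz × 19/5 × 28.35 g/oz ≈ 431 g
panko: 1.75 lb × 19/5 × 16 oz/lb × 28.35 g/oz ≈ 3016 g

heavy cream: 132 g; grated parmesan: 431 g; panko: 3016 g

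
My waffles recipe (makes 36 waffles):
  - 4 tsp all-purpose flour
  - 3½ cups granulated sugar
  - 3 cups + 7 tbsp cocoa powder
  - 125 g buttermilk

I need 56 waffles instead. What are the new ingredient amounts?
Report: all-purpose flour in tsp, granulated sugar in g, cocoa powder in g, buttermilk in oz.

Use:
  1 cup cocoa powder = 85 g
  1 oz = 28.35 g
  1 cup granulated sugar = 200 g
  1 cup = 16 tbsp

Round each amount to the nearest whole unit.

Scaling factor: 56/36 = 14/9.
all-purpose flour: 4 tsp × 14/9 ≈ 6 tsp
granulated sugar: 3.5 cup × 14/9 × 200 g/cup ≈ 1089 g
cocoa powder: (3 cup + 7 tbsp = 3.4375 cup) × 14/9 × 85 g/cup ≈ 455 g
buttermilk: 125 g × 14/9 ÷ 28.35 g/oz ≈ 7 oz

all-purpose flour: 6 tsp; granulated sugar: 1089 g; cocoa powder: 455 g; buttermilk: 7 oz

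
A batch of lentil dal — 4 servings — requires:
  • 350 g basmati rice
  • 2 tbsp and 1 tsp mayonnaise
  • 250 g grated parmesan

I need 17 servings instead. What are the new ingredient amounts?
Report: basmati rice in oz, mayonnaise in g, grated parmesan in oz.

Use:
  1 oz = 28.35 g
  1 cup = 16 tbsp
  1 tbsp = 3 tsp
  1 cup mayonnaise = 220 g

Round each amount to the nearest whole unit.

basmati rice: 52 oz; mayonnaise: 136 g; grated parmesan: 37 oz

Scaling factor: 17/4 = 4.25.
basmati rice: 350 g × 17/4 ÷ 28.35 g/oz ≈ 52 oz
mayonnaise: (2 tbsp + 1 tsp = 7/3 tbsp) × 17/4 ÷ 16 tbsp/cup × 220 g/cup ≈ 136 g
grated parmesan: 250 g × 17/4 ÷ 28.35 g/oz ≈ 37 oz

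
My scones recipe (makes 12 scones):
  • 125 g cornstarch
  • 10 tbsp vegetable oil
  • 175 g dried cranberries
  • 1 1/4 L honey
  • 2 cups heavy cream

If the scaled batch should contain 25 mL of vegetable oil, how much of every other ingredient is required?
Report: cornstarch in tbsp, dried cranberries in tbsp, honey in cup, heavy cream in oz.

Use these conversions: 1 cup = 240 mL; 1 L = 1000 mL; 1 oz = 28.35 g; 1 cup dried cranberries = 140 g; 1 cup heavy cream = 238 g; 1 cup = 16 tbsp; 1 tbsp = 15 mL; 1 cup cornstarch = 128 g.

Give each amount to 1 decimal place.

The original recipe has 150 mL of vegetable oil, so the scaling factor is 25 ÷ 150 = 1/6.
cornstarch: 125 g × 1/6 ÷ 128 g/cup × 16 tbsp/cup ≈ 2.6 tbsp
dried cranberries: 175 g × 1/6 ÷ 140 g/cup × 16 tbsp/cup ≈ 3.3 tbsp
honey: 1.25 L × 1/6 × 1000 mL/L ÷ 240 mL/cup ≈ 0.9 cup
heavy cream: 2 cup × 1/6 × 238 g/cup ÷ 28.35 g/oz ≈ 2.8 oz

cornstarch: 2.6 tbsp; dried cranberries: 3.3 tbsp; honey: 0.9 cup; heavy cream: 2.8 oz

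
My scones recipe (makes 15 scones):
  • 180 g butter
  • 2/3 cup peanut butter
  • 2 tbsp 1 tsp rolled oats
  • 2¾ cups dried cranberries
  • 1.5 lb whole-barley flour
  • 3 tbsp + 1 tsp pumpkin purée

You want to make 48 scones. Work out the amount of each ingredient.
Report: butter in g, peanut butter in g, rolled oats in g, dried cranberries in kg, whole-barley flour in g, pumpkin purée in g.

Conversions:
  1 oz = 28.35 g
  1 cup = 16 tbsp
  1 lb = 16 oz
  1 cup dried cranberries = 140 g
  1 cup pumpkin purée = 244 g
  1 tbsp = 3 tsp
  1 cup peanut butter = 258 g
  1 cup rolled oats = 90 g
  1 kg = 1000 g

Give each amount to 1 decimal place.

Scaling factor: 48/15 = 16/5 = 3.2.
butter: 180 g × 16/5 = 576.0 g
peanut butter: 2/3 cup × 16/5 × 258 g/cup = 550.4 g
rolled oats: (2 tbsp + 1 tsp = 7/3 tbsp) × 16/5 ÷ 16 tbsp/cup × 90 g/cup = 42.0 g
dried cranberries: 2.75 cup × 16/5 × 140 g/cup ÷ 1000 g/kg ≈ 1.2 kg
whole-barley flour: 1.5 lb × 16/5 × 16 oz/lb × 28.35 g/oz ≈ 2177.3 g
pumpkin purée: (3 tbsp + 1 tsp = 10/3 tbsp) × 16/5 ÷ 16 tbsp/cup × 244 g/cup ≈ 162.7 g

butter: 576.0 g; peanut butter: 550.4 g; rolled oats: 42.0 g; dried cranberries: 1.2 kg; whole-barley flour: 2177.3 g; pumpkin purée: 162.7 g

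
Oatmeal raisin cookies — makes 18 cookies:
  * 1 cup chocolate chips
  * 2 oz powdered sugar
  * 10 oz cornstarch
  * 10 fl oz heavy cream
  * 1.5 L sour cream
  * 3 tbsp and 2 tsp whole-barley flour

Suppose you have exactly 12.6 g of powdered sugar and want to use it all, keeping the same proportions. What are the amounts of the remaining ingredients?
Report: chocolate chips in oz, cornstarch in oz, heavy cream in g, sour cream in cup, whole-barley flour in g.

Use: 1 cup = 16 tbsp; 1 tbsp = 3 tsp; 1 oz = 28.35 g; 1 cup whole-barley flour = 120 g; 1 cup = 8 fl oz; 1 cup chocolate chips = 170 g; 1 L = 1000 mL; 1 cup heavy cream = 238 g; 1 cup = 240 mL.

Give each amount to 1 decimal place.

chocolate chips: 1.3 oz; cornstarch: 2.2 oz; heavy cream: 66.1 g; sour cream: 1.4 cup; whole-barley flour: 6.1 g

The original recipe has 56.7 g of powdered sugar, so the scaling factor is 12.6 ÷ 56.7 = 2/9.
chocolate chips: 1 cup × 2/9 × 170 g/cup ÷ 28.35 g/oz ≈ 1.3 oz
cornstarch: 10 oz × 2/9 ≈ 2.2 oz
heavy cream: 10 fl oz × 2/9 ÷ 8 fl oz/cup × 238 g/cup ≈ 66.1 g
sour cream: 1.5 L × 2/9 × 1000 mL/L ÷ 240 mL/cup ≈ 1.4 cup
whole-barley flour: (3 tbsp + 2 tsp = 11/3 tbsp) × 2/9 ÷ 16 tbsp/cup × 120 g/cup ≈ 6.1 g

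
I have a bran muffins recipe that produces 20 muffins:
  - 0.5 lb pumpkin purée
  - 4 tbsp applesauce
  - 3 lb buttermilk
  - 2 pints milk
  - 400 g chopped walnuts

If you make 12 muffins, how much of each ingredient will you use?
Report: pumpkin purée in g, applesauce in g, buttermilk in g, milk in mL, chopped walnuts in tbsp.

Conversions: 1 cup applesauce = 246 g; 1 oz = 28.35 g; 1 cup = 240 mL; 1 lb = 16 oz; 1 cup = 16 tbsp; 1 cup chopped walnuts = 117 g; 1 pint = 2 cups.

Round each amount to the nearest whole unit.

Scaling factor: 12/20 = 3/5 = 0.6.
pumpkin purée: 0.5 lb × 3/5 × 16 oz/lb × 28.35 g/oz ≈ 136 g
applesauce: 4 tbsp × 3/5 ÷ 16 tbsp/cup × 246 g/cup ≈ 37 g
buttermilk: 3 lb × 3/5 × 16 oz/lb × 28.35 g/oz ≈ 816 g
milk: 2 pint × 3/5 × 2 cup/pint × 240 mL/cup = 576 mL
chopped walnuts: 400 g × 3/5 ÷ 117 g/cup × 16 tbsp/cup ≈ 33 tbsp

pumpkin purée: 136 g; applesauce: 37 g; buttermilk: 816 g; milk: 576 mL; chopped walnuts: 33 tbsp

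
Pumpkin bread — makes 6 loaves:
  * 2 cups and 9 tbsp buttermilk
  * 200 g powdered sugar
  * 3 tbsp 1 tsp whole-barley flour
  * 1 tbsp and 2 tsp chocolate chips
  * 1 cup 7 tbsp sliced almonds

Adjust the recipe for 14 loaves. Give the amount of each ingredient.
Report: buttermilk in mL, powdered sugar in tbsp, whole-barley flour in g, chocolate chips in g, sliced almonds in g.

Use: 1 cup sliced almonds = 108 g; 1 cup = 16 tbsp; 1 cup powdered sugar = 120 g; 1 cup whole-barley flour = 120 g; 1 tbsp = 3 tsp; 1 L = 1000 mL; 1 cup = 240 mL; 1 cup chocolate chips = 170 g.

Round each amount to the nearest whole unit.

Scaling factor: 14/6 = 7/3.
buttermilk: (2 cup + 9 tbsp = 2.5625 cup) × 7/3 × 240 mL/cup = 1435 mL
powdered sugar: 200 g × 7/3 ÷ 120 g/cup × 16 tbsp/cup ≈ 62 tbsp
whole-barley flour: (3 tbsp + 1 tsp = 10/3 tbsp) × 7/3 ÷ 16 tbsp/cup × 120 g/cup ≈ 58 g
chocolate chips: (1 tbsp + 2 tsp = 5/3 tbsp) × 7/3 ÷ 16 tbsp/cup × 170 g/cup ≈ 41 g
sliced almonds: (1 cup + 7 tbsp = 1.4375 cup) × 7/3 × 108 g/cup ≈ 362 g

buttermilk: 1435 mL; powdered sugar: 62 tbsp; whole-barley flour: 58 g; chocolate chips: 41 g; sliced almonds: 362 g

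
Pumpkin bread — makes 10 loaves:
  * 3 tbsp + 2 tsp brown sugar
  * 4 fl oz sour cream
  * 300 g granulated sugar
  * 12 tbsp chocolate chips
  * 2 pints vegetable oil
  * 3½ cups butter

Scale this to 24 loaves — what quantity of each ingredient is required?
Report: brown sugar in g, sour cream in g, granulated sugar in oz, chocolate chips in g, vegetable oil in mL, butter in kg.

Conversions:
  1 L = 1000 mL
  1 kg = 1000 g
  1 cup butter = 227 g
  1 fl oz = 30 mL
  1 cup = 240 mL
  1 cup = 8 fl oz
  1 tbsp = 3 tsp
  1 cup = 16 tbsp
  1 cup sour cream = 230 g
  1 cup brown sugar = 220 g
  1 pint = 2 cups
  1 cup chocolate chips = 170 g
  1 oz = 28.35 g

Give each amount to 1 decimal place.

Scaling factor: 24/10 = 12/5 = 2.4.
brown sugar: (3 tbsp + 2 tsp = 11/3 tbsp) × 12/5 ÷ 16 tbsp/cup × 220 g/cup = 121.0 g
sour cream: 4 fl oz × 12/5 ÷ 8 fl oz/cup × 230 g/cup = 276.0 g
granulated sugar: 300 g × 12/5 ÷ 28.35 g/oz ≈ 25.4 oz
chocolate chips: 12 tbsp × 12/5 ÷ 16 tbsp/cup × 170 g/cup = 306.0 g
vegetable oil: 2 pint × 12/5 × 2 cup/pint × 240 mL/cup = 2304.0 mL
butter: 3.5 cup × 12/5 × 227 g/cup ÷ 1000 g/kg ≈ 1.9 kg

brown sugar: 121.0 g; sour cream: 276.0 g; granulated sugar: 25.4 oz; chocolate chips: 306.0 g; vegetable oil: 2304.0 mL; butter: 1.9 kg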